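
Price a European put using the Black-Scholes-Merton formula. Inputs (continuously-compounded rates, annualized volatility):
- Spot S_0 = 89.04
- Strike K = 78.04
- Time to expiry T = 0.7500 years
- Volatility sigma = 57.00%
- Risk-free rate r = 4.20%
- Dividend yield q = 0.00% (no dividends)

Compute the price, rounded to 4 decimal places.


Answer: Price = 10.1914

Derivation:
d1 = (ln(S/K) + (r - q + 0.5*sigma^2) * T) / (sigma * sqrt(T)) = 0.57775885
d2 = d1 - sigma * sqrt(T) = 0.08412437
exp(-rT) = 0.96899096; exp(-qT) = 1.00000000
P = K * exp(-rT) * N(-d2) - S_0 * exp(-qT) * N(-d1)
N(-d1) = 0.28171347; N(-d2) = 0.46647877
P = 78.0400 * 0.96899096 * 0.46647877 - 89.0400 * 1.00000000 * 0.28171347 = 10.1914


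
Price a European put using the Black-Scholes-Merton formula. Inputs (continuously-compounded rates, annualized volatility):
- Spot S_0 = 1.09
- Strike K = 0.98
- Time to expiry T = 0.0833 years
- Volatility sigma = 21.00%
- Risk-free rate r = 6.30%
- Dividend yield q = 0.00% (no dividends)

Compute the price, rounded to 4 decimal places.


Answer: Price = 0.0008

Derivation:
d1 = (ln(S/K) + (r - q + 0.5*sigma^2) * T) / (sigma * sqrt(T)) = 1.87206268
d2 = d1 - sigma * sqrt(T) = 1.81145302
exp(-rT) = 0.99476585; exp(-qT) = 1.00000000
P = K * exp(-rT) * N(-d2) - S_0 * exp(-qT) * N(-d1)
N(-d1) = 0.03059897; N(-d2) = 0.03503538
P = 0.9800 * 0.99476585 * 0.03503538 - 1.0900 * 1.00000000 * 0.03059897 = 0.0008


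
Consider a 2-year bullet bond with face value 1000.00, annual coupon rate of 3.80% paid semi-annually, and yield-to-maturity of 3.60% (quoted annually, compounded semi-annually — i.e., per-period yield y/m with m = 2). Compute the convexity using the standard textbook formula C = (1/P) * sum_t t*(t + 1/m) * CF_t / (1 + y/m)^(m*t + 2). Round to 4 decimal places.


Coupon per period c = face * coupon_rate / m = 19.000000
Periods per year m = 2; per-period yield y/m = 0.018000
Number of cashflows N = 4
Cashflows (t years, CF_t, discount factor 1/(1+y/m)^(m*t), PV):
  t = 0.5000: CF_t = 19.000000, DF = 0.982318, PV = 18.664047
  t = 1.0000: CF_t = 19.000000, DF = 0.964949, PV = 18.334035
  t = 1.5000: CF_t = 19.000000, DF = 0.947887, PV = 18.009857
  t = 2.0000: CF_t = 1019.000000, DF = 0.931127, PV = 948.818343
Price P = sum_t PV_t = 1003.826282
Convexity numerator sum_t t*(t + 1/m) * CF_t / (1+y/m)^(m*t + 2):
  t = 0.5000: term = 9.004929
  t = 1.0000: term = 26.537118
  t = 1.5000: term = 52.135791
  t = 2.0000: term = 4577.807437
Convexity = (1/P) * sum = 4665.485274 / 1003.826282 = 4.647702

Answer: Convexity = 4.6477


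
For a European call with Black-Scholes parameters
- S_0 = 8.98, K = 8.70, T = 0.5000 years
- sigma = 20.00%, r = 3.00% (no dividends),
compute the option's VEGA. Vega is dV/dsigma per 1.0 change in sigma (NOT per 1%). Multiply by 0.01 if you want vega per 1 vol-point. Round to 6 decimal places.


d1 = 0.4007658968; d2 = 0.2593445405
phi(d1) = 0.3681572268; exp(-qT) = 1.0000000000; exp(-rT) = 0.9851119396
Vega = S * exp(-qT) * phi(d1) * sqrt(T) = 8.9800 * 1.0000000000 * 0.3681572268 * 0.7071067812 = 2.337732

Answer: Vega = 2.337732


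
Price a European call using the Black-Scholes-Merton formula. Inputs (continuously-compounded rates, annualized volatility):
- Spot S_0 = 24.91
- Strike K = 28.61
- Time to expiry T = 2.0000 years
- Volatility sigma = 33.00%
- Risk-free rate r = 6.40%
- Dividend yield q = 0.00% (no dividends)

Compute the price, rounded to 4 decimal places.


Answer: Price = 4.4901

Derivation:
d1 = (ln(S/K) + (r - q + 0.5*sigma^2) * T) / (sigma * sqrt(T)) = 0.21087429
d2 = d1 - sigma * sqrt(T) = -0.25581619
exp(-rT) = 0.87985338; exp(-qT) = 1.00000000
C = S_0 * exp(-qT) * N(d1) - K * exp(-rT) * N(d2)
N(d1) = 0.58350732; N(d2) = 0.39904639
C = 24.9100 * 1.00000000 * 0.58350732 - 28.6100 * 0.87985338 * 0.39904639 = 4.4901


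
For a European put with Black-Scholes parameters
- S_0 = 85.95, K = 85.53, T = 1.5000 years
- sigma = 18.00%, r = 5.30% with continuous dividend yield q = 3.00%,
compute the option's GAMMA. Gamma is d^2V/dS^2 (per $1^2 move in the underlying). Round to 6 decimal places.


Answer: Gamma = 0.019305

Derivation:
d1 = 0.2889424462; d2 = 0.0684883693
phi(d1) = 0.3826316883; exp(-qT) = 0.9559974818; exp(-rT) = 0.9235780200
Gamma = exp(-qT) * phi(d1) / (S * sigma * sqrt(T)) = 0.9559974818 * 0.3826316883 / (85.9500 * 0.1800 * 1.2247448714) = 0.019305


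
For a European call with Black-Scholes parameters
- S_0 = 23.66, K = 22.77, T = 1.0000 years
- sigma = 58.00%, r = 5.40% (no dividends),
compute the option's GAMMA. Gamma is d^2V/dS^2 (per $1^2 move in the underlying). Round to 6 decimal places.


d1 = 0.4492103077; d2 = -0.1307896923
phi(d1) = 0.3606549902; exp(-qT) = 1.0000000000; exp(-rT) = 0.9474321065
Gamma = exp(-qT) * phi(d1) / (S * sigma * sqrt(T)) = 1.0000000000 * 0.3606549902 / (23.6600 * 0.5800 * 1.0000000000) = 0.026281

Answer: Gamma = 0.026281


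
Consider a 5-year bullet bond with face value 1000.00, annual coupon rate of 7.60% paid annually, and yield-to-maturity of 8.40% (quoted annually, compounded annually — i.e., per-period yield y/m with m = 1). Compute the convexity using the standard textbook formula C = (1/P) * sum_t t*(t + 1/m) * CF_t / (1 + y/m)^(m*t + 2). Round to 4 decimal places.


Coupon per period c = face * coupon_rate / m = 76.000000
Periods per year m = 1; per-period yield y/m = 0.084000
Number of cashflows N = 5
Cashflows (t years, CF_t, discount factor 1/(1+y/m)^(m*t), PV):
  t = 1.0000: CF_t = 76.000000, DF = 0.922509, PV = 70.110701
  t = 2.0000: CF_t = 76.000000, DF = 0.851023, PV = 64.677769
  t = 3.0000: CF_t = 76.000000, DF = 0.785077, PV = 59.665838
  t = 4.0000: CF_t = 76.000000, DF = 0.724241, PV = 55.042286
  t = 5.0000: CF_t = 1076.000000, DF = 0.668119, PV = 718.895658
Price P = sum_t PV_t = 968.392252
Convexity numerator sum_t t*(t + 1/m) * CF_t / (1+y/m)^(m*t + 2):
  t = 1.0000: term = 119.331676
  t = 2.0000: term = 330.253717
  t = 3.0000: term = 609.324200
  t = 4.0000: term = 936.845327
  t = 5.0000: term = 18353.908008
Convexity = (1/P) * sum = 20349.662928 / 968.392252 = 21.013864

Answer: Convexity = 21.0139


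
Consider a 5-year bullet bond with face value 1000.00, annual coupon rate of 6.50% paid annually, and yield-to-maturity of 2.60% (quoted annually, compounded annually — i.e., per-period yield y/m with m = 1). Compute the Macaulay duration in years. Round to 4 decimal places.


Answer: Macaulay duration = 4.4768 years

Derivation:
Coupon per period c = face * coupon_rate / m = 65.000000
Periods per year m = 1; per-period yield y/m = 0.026000
Number of cashflows N = 5
Cashflows (t years, CF_t, discount factor 1/(1+y/m)^(m*t), PV):
  t = 1.0000: CF_t = 65.000000, DF = 0.974659, PV = 63.352827
  t = 2.0000: CF_t = 65.000000, DF = 0.949960, PV = 61.747394
  t = 3.0000: CF_t = 65.000000, DF = 0.925887, PV = 60.182645
  t = 4.0000: CF_t = 65.000000, DF = 0.902424, PV = 58.657549
  t = 5.0000: CF_t = 1065.000000, DF = 0.879555, PV = 936.726494
Price P = sum_t PV_t = 1180.666910
Macaulay numerator sum_t t * PV_t:
  t * PV_t at t = 1.0000: 63.352827
  t * PV_t at t = 2.0000: 123.494789
  t * PV_t at t = 3.0000: 180.547936
  t * PV_t at t = 4.0000: 234.630197
  t * PV_t at t = 5.0000: 4683.632471
Macaulay duration D = (sum_t t * PV_t) / P = 5285.658219 / 1180.666910 = 4.476841


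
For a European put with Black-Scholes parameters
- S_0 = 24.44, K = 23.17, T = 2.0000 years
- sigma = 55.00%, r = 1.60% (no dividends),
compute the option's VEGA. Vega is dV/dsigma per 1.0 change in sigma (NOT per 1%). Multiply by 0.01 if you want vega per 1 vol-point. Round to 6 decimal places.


d1 = 0.4986552966; d2 = -0.2791621627
phi(d1) = 0.3523017996; exp(-qT) = 1.0000000000; exp(-rT) = 0.9685065821
Vega = S * exp(-qT) * phi(d1) * sqrt(T) = 24.4400 * 1.0000000000 * 0.3523017996 * 1.4142135624 = 12.176741

Answer: Vega = 12.176741


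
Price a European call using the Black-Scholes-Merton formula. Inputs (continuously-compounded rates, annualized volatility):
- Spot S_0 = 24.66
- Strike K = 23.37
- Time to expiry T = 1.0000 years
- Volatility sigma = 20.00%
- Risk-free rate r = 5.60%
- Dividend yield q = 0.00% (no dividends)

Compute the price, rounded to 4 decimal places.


d1 = (ln(S/K) + (r - q + 0.5*sigma^2) * T) / (sigma * sqrt(T)) = 0.64864675
d2 = d1 - sigma * sqrt(T) = 0.44864675
exp(-rT) = 0.94553914; exp(-qT) = 1.00000000
C = S_0 * exp(-qT) * N(d1) - K * exp(-rT) * N(d2)
N(d1) = 0.74171663; N(d2) = 0.67315675
C = 24.6600 * 1.00000000 * 0.74171663 - 23.3700 * 0.94553914 * 0.67315675 = 3.4158

Answer: Price = 3.4158


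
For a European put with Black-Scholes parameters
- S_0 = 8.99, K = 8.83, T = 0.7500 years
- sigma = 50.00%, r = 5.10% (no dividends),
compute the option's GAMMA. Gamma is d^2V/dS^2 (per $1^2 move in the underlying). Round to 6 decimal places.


Answer: Gamma = 0.096518

Derivation:
d1 = 0.3463127830; d2 = -0.0866999189
phi(d1) = 0.3757223628; exp(-qT) = 1.0000000000; exp(-rT) = 0.9624722927
Gamma = exp(-qT) * phi(d1) / (S * sigma * sqrt(T)) = 1.0000000000 * 0.3757223628 / (8.9900 * 0.5000 * 0.8660254038) = 0.096518


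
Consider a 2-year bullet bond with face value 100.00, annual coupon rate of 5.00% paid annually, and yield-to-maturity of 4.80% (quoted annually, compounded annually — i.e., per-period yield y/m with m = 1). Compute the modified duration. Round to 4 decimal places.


Coupon per period c = face * coupon_rate / m = 5.000000
Periods per year m = 1; per-period yield y/m = 0.048000
Number of cashflows N = 2
Cashflows (t years, CF_t, discount factor 1/(1+y/m)^(m*t), PV):
  t = 1.0000: CF_t = 5.000000, DF = 0.954198, PV = 4.770992
  t = 2.0000: CF_t = 105.000000, DF = 0.910495, PV = 95.601946
Price P = sum_t PV_t = 100.372939
First compute Macaulay numerator sum_t t * PV_t:
  t * PV_t at t = 1.0000: 4.770992
  t * PV_t at t = 2.0000: 191.203893
Macaulay duration D = 195.974885 / 100.372939 = 1.952467
Modified duration = D / (1 + y/m) = 1.952467 / (1 + 0.048000) = 1.863041

Answer: Modified duration = 1.8630


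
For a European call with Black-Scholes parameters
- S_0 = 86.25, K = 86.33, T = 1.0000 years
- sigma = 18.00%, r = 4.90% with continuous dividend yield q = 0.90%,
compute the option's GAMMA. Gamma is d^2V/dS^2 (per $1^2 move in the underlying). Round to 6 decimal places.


d1 = 0.3070716315; d2 = 0.1270716315
phi(d1) = 0.3805700470; exp(-qT) = 0.9910403788; exp(-rT) = 0.9521811297
Gamma = exp(-qT) * phi(d1) / (S * sigma * sqrt(T)) = 0.9910403788 * 0.3805700470 / (86.2500 * 0.1800 * 1.0000000000) = 0.024294

Answer: Gamma = 0.024294


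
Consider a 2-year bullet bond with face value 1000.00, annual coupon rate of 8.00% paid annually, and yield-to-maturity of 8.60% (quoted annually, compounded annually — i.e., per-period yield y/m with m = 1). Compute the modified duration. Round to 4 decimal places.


Coupon per period c = face * coupon_rate / m = 80.000000
Periods per year m = 1; per-period yield y/m = 0.086000
Number of cashflows N = 2
Cashflows (t years, CF_t, discount factor 1/(1+y/m)^(m*t), PV):
  t = 1.0000: CF_t = 80.000000, DF = 0.920810, PV = 73.664825
  t = 2.0000: CF_t = 1080.000000, DF = 0.847892, PV = 915.722963
Price P = sum_t PV_t = 989.387788
First compute Macaulay numerator sum_t t * PV_t:
  t * PV_t at t = 1.0000: 73.664825
  t * PV_t at t = 2.0000: 1831.445927
Macaulay duration D = 1905.110752 / 989.387788 = 1.925545
Modified duration = D / (1 + y/m) = 1.925545 / (1 + 0.086000) = 1.773062

Answer: Modified duration = 1.7731


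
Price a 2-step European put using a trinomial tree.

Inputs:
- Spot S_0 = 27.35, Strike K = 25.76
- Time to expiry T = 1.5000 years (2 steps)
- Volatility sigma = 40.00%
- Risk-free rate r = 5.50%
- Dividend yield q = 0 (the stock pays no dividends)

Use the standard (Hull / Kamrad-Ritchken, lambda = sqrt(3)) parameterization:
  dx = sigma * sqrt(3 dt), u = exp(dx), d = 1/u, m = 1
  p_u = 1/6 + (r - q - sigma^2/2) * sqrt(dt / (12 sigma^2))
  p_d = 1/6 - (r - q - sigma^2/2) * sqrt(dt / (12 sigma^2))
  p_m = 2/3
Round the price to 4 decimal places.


Answer: Price = V(0,0) = 2.9421

Derivation:
dt = T/N = 0.750000; dx = sigma*sqrt(3*dt) = 0.600000
u = exp(dx) = 1.822119; d = 1/u = 0.548812
p_u = 0.151042, p_m = 0.666667, p_d = 0.182292
Discount per step: exp(-r*dt) = 0.959589
Stock lattice S(k, j) with j the centered position index:
  k=0: S(0,+0) = 27.3500
  k=1: S(1,-1) = 15.0100; S(1,+0) = 27.3500; S(1,+1) = 49.8349
  k=2: S(2,-2) = 8.2377; S(2,-1) = 15.0100; S(2,+0) = 27.3500; S(2,+1) = 49.8349; S(2,+2) = 90.8052
Terminal payoffs V(N, j) = max(K - S_T, 0):
  V(2,-2) = 17.522338; V(2,-1) = 10.750002; V(2,+0) = 0.000000; V(2,+1) = 0.000000; V(2,+2) = 0.000000
Backward induction: V(k, j) = exp(-r*dt) * [p_u * V(k+1, j+1) + p_m * V(k+1, j) + p_d * V(k+1, j-1)]
  V(1,-1) = exp(-r*dt) * [p_u*0.000000 + p_m*10.750002 + p_d*17.522338] = 9.942154
  V(1,+0) = exp(-r*dt) * [p_u*0.000000 + p_m*0.000000 + p_d*10.750002] = 1.880445
  V(1,+1) = exp(-r*dt) * [p_u*0.000000 + p_m*0.000000 + p_d*0.000000] = 0.000000
  V(0,+0) = exp(-r*dt) * [p_u*0.000000 + p_m*1.880445 + p_d*9.942154] = 2.942102


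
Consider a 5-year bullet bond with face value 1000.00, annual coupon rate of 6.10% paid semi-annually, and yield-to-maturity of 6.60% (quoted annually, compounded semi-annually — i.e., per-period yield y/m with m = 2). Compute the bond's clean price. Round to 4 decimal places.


Coupon per period c = face * coupon_rate / m = 30.500000
Periods per year m = 2; per-period yield y/m = 0.033000
Number of cashflows N = 10
Cashflows (t years, CF_t, discount factor 1/(1+y/m)^(m*t), PV):
  t = 0.5000: CF_t = 30.500000, DF = 0.968054, PV = 29.525653
  t = 1.0000: CF_t = 30.500000, DF = 0.937129, PV = 28.582433
  t = 1.5000: CF_t = 30.500000, DF = 0.907192, PV = 27.669345
  t = 2.0000: CF_t = 30.500000, DF = 0.878211, PV = 26.785426
  t = 2.5000: CF_t = 30.500000, DF = 0.850156, PV = 25.929744
  t = 3.0000: CF_t = 30.500000, DF = 0.822997, PV = 25.101398
  t = 3.5000: CF_t = 30.500000, DF = 0.796705, PV = 24.299514
  t = 4.0000: CF_t = 30.500000, DF = 0.771254, PV = 23.523247
  t = 4.5000: CF_t = 30.500000, DF = 0.746616, PV = 22.771778
  t = 5.0000: CF_t = 1030.500000, DF = 0.722764, PV = 744.808769
Price P = sum_t PV_t = 978.997307

Answer: Price = 978.9973


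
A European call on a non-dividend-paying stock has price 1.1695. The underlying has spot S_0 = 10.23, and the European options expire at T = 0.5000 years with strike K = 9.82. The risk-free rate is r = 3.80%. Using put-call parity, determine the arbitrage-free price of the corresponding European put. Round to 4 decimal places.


Put-call parity: C - P = S_0 * exp(-qT) - K * exp(-rT).
S_0 * exp(-qT) = 10.2300 * 1.00000000 = 10.23000000
K * exp(-rT) = 9.8200 * 0.98117936 = 9.63518134
P = C - S*exp(-qT) + K*exp(-rT)
P = 1.1695 - 10.23000000 + 9.63518134 = 0.5747

Answer: Put price = 0.5747


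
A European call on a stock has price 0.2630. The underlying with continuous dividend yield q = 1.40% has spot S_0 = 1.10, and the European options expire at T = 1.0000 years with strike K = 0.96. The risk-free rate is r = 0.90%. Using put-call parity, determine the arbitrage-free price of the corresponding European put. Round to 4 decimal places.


Answer: Put price = 0.1297

Derivation:
Put-call parity: C - P = S_0 * exp(-qT) - K * exp(-rT).
S_0 * exp(-qT) = 1.1000 * 0.98609754 = 1.08470730
K * exp(-rT) = 0.9600 * 0.99104038 = 0.95139876
P = C - S*exp(-qT) + K*exp(-rT)
P = 0.2630 - 1.08470730 + 0.95139876 = 0.1297


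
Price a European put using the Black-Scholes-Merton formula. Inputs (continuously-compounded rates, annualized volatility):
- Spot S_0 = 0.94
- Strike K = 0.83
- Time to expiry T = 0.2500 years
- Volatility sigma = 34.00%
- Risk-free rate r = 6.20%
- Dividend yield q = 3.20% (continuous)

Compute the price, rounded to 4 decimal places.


d1 = (ln(S/K) + (r - q + 0.5*sigma^2) * T) / (sigma * sqrt(T)) = 0.86120103
d2 = d1 - sigma * sqrt(T) = 0.69120103
exp(-rT) = 0.98461951; exp(-qT) = 0.99203191
P = K * exp(-rT) * N(-d2) - S_0 * exp(-qT) * N(-d1)
N(-d1) = 0.19456367; N(-d2) = 0.24471961
P = 0.8300 * 0.98461951 * 0.24471961 - 0.9400 * 0.99203191 * 0.19456367 = 0.0186

Answer: Price = 0.0186


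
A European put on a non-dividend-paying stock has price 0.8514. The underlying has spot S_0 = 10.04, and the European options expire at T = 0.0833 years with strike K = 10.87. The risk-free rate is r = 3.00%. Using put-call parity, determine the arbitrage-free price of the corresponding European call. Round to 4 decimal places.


Put-call parity: C - P = S_0 * exp(-qT) - K * exp(-rT).
S_0 * exp(-qT) = 10.0400 * 1.00000000 = 10.04000000
K * exp(-rT) = 10.8700 * 0.99750412 = 10.84286978
C = P + S*exp(-qT) - K*exp(-rT)
C = 0.8514 + 10.04000000 - 10.84286978 = 0.0485

Answer: Call price = 0.0485


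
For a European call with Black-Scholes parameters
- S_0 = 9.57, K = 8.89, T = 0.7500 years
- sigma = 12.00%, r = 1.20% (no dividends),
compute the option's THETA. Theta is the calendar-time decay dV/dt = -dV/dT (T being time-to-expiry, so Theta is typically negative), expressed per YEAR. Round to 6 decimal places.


d1 = 0.8478018808; d2 = 0.7438788324
phi(d1) = 0.2785040861; exp(-qT) = 1.0000000000; exp(-rT) = 0.9910403788
Theta = -S*exp(-qT)*phi(d1)*sigma/(2*sqrt(T)) - r*K*exp(-rT)*N(d2) + q*S*exp(-qT)*N(d1)
N(d1) = 0.8017258423; N(d2) = 0.7715251088; sqrt(T) = 0.8660254038
Term 1 = -9.5700 * 1.0000000000 * 0.2785040861 * 0.1200 / (2 * 0.8660254038) = -0.1846562994
Term 2 = -0.0120 * 8.8900 * 0.9910403788 * 0.7715251088 = -0.0815688653
Term 3 = 0 (no dividend yield, q = 0)
Theta = -0.1846562994 + (-0.0815688653) + (0.0000000000) = -0.266225

Answer: Theta = -0.266225


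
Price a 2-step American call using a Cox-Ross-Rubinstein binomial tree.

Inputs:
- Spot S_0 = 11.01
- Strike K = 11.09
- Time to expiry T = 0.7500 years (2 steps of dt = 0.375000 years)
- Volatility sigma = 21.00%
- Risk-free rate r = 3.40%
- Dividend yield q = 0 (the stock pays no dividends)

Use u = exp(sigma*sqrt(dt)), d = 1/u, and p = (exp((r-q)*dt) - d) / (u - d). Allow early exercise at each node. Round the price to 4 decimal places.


dt = T/N = 0.375000
u = exp(sigma*sqrt(dt)) = 1.137233; d = 1/u = 0.879327
p = (exp((r-q)*dt) - d) / (u - d) = 0.517648
Discount per step: exp(-r*dt) = 0.987331
Stock lattice S(k, i) with i counting down-moves:
  k=0: S(0,0) = 11.0100
  k=1: S(1,0) = 12.5209; S(1,1) = 9.6814
  k=2: S(2,0) = 14.2392; S(2,1) = 11.0100; S(2,2) = 8.5131
Terminal payoffs V(N, i) = max(S_T - K, 0):
  V(2,0) = 3.149223; V(2,1) = 0.000000; V(2,2) = 0.000000
Backward induction: V(k, i) = exp(-r*dt) * [p * V(k+1, i) + (1-p) * V(k+1, i+1)]; then take max(V_cont, immediate exercise) for American.
  V(1,0) = exp(-r*dt) * [p*3.149223 + (1-p)*0.000000] = 1.609536; exercise = 1.430936; V(1,0) = max -> 1.609536
  V(1,1) = exp(-r*dt) * [p*0.000000 + (1-p)*0.000000] = 0.000000; exercise = 0.000000; V(1,1) = max -> 0.000000
  V(0,0) = exp(-r*dt) * [p*1.609536 + (1-p)*0.000000] = 0.822617; exercise = 0.000000; V(0,0) = max -> 0.822617

Answer: Price = V(0,0) = 0.8226


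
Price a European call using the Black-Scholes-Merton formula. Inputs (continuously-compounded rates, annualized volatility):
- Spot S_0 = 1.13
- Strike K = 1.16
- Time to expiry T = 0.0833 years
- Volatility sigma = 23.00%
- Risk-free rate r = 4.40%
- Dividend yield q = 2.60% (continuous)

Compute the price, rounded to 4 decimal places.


Answer: Price = 0.0182

Derivation:
d1 = (ln(S/K) + (r - q + 0.5*sigma^2) * T) / (sigma * sqrt(T)) = -0.33894259
d2 = d1 - sigma * sqrt(T) = -0.40532459
exp(-rT) = 0.99634151; exp(-qT) = 0.99783654
C = S_0 * exp(-qT) * N(d1) - K * exp(-rT) * N(d2)
N(d1) = 0.36732649; N(d2) = 0.34261947
C = 1.1300 * 0.99783654 * 0.36732649 - 1.1600 * 0.99634151 * 0.34261947 = 0.0182


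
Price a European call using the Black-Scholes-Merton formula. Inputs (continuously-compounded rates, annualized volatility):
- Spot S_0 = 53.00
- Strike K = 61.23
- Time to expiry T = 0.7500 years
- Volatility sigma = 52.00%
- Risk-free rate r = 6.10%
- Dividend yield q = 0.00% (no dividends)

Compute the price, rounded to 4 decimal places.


d1 = (ln(S/K) + (r - q + 0.5*sigma^2) * T) / (sigma * sqrt(T)) = 0.00622794
d2 = d1 - sigma * sqrt(T) = -0.44410527
exp(-rT) = 0.95528075; exp(-qT) = 1.00000000
C = S_0 * exp(-qT) * N(d1) - K * exp(-rT) * N(d2)
N(d1) = 0.50248457; N(d2) = 0.32848324
C = 53.0000 * 1.00000000 * 0.50248457 - 61.2300 * 0.95528075 * 0.32848324 = 7.4181

Answer: Price = 7.4181


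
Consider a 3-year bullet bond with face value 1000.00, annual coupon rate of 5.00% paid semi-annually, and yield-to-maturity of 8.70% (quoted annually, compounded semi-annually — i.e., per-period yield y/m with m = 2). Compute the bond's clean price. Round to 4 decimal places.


Answer: Price = 904.1158

Derivation:
Coupon per period c = face * coupon_rate / m = 25.000000
Periods per year m = 2; per-period yield y/m = 0.043500
Number of cashflows N = 6
Cashflows (t years, CF_t, discount factor 1/(1+y/m)^(m*t), PV):
  t = 0.5000: CF_t = 25.000000, DF = 0.958313, PV = 23.957834
  t = 1.0000: CF_t = 25.000000, DF = 0.918365, PV = 22.959113
  t = 1.5000: CF_t = 25.000000, DF = 0.880081, PV = 22.002025
  t = 2.0000: CF_t = 25.000000, DF = 0.843393, PV = 21.084834
  t = 2.5000: CF_t = 25.000000, DF = 0.808235, PV = 20.205879
  t = 3.0000: CF_t = 1025.000000, DF = 0.774543, PV = 793.906111
Price P = sum_t PV_t = 904.115796


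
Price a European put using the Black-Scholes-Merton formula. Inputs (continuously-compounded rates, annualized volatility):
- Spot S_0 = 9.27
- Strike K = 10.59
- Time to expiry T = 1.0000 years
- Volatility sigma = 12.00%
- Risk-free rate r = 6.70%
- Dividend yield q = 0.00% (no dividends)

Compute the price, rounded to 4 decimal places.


Answer: Price = 0.8434

Derivation:
d1 = (ln(S/K) + (r - q + 0.5*sigma^2) * T) / (sigma * sqrt(T)) = -0.49105650
d2 = d1 - sigma * sqrt(T) = -0.61105650
exp(-rT) = 0.93519520; exp(-qT) = 1.00000000
P = K * exp(-rT) * N(-d2) - S_0 * exp(-qT) * N(-d1)
N(-d1) = 0.68830676; N(-d2) = 0.72941891
P = 10.5900 * 0.93519520 * 0.72941891 - 9.2700 * 1.00000000 * 0.68830676 = 0.8434


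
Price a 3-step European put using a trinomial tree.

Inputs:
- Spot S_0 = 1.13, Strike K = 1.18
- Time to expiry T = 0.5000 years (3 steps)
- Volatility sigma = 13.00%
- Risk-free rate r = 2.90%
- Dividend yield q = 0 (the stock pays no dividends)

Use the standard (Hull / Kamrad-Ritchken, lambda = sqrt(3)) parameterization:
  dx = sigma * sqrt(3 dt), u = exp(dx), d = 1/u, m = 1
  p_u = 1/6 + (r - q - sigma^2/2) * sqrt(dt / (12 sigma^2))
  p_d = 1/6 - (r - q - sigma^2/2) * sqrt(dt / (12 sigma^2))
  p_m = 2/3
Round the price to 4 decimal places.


dt = T/N = 0.166667; dx = sigma*sqrt(3*dt) = 0.091924
u = exp(dx) = 1.096281; d = 1/u = 0.912175
p_u = 0.185296, p_m = 0.666667, p_d = 0.148037
Discount per step: exp(-r*dt) = 0.995178
Stock lattice S(k, j) with j the centered position index:
  k=0: S(0,+0) = 1.1300
  k=1: S(1,-1) = 1.0308; S(1,+0) = 1.1300; S(1,+1) = 1.2388
  k=2: S(2,-2) = 0.9402; S(2,-1) = 1.0308; S(2,+0) = 1.1300; S(2,+1) = 1.2388; S(2,+2) = 1.3581
  k=3: S(3,-3) = 0.8577; S(3,-2) = 0.9402; S(3,-1) = 1.0308; S(3,+0) = 1.1300; S(3,+1) = 1.2388; S(3,+2) = 1.3581; S(3,+3) = 1.4888
Terminal payoffs V(N, j) = max(K - S_T, 0):
  V(3,-3) = 0.322346; V(3,-2) = 0.239769; V(3,-1) = 0.149243; V(3,+0) = 0.050000; V(3,+1) = 0.000000; V(3,+2) = 0.000000; V(3,+3) = 0.000000
Backward induction: V(k, j) = exp(-r*dt) * [p_u * V(k+1, j+1) + p_m * V(k+1, j) + p_d * V(k+1, j-1)]
  V(2,-2) = exp(-r*dt) * [p_u*0.149243 + p_m*0.239769 + p_d*0.322346] = 0.234085
  V(2,-1) = exp(-r*dt) * [p_u*0.050000 + p_m*0.149243 + p_d*0.239769] = 0.143559
  V(2,+0) = exp(-r*dt) * [p_u*0.000000 + p_m*0.050000 + p_d*0.149243] = 0.055160
  V(2,+1) = exp(-r*dt) * [p_u*0.000000 + p_m*0.000000 + p_d*0.050000] = 0.007366
  V(2,+2) = exp(-r*dt) * [p_u*0.000000 + p_m*0.000000 + p_d*0.000000] = 0.000000
  V(1,-1) = exp(-r*dt) * [p_u*0.055160 + p_m*0.143559 + p_d*0.234085] = 0.139902
  V(1,+0) = exp(-r*dt) * [p_u*0.007366 + p_m*0.055160 + p_d*0.143559] = 0.059104
  V(1,+1) = exp(-r*dt) * [p_u*0.000000 + p_m*0.007366 + p_d*0.055160] = 0.013013
  V(0,+0) = exp(-r*dt) * [p_u*0.013013 + p_m*0.059104 + p_d*0.139902] = 0.062223

Answer: Price = V(0,0) = 0.0622


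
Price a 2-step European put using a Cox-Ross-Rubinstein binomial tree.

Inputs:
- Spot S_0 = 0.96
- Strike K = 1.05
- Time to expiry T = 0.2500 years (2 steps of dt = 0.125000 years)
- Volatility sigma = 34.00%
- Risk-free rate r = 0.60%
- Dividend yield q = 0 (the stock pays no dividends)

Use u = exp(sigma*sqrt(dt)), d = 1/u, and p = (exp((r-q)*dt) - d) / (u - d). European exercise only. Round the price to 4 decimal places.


Answer: Price = V(0,0) = 0.1266

Derivation:
dt = T/N = 0.125000
u = exp(sigma*sqrt(dt)) = 1.127732; d = 1/u = 0.886736
p = (exp((r-q)*dt) - d) / (u - d) = 0.473097
Discount per step: exp(-r*dt) = 0.999250
Stock lattice S(k, i) with i counting down-moves:
  k=0: S(0,0) = 0.9600
  k=1: S(1,0) = 1.0826; S(1,1) = 0.8513
  k=2: S(2,0) = 1.2209; S(2,1) = 0.9600; S(2,2) = 0.7548
Terminal payoffs V(N, i) = max(K - S_T, 0):
  V(2,0) = 0.000000; V(2,1) = 0.090000; V(2,2) = 0.295152
Backward induction: V(k, i) = exp(-r*dt) * [p * V(k+1, i) + (1-p) * V(k+1, i+1)].
  V(1,0) = exp(-r*dt) * [p*0.000000 + (1-p)*0.090000] = 0.047386
  V(1,1) = exp(-r*dt) * [p*0.090000 + (1-p)*0.295152] = 0.197946
  V(0,0) = exp(-r*dt) * [p*0.047386 + (1-p)*0.197946] = 0.126622


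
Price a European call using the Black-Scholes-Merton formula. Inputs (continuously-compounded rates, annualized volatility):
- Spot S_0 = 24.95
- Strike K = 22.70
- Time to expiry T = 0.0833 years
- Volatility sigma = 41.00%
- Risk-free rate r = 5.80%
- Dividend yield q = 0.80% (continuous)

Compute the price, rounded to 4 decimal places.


d1 = (ln(S/K) + (r - q + 0.5*sigma^2) * T) / (sigma * sqrt(T)) = 0.89303191
d2 = d1 - sigma * sqrt(T) = 0.77469878
exp(-rT) = 0.99518025; exp(-qT) = 0.99933382
C = S_0 * exp(-qT) * N(d1) - K * exp(-rT) * N(d2)
N(d1) = 0.81407996; N(d2) = 0.78074116
C = 24.9500 * 0.99933382 * 0.81407996 - 22.7000 * 0.99518025 * 0.78074116 = 2.6604

Answer: Price = 2.6604


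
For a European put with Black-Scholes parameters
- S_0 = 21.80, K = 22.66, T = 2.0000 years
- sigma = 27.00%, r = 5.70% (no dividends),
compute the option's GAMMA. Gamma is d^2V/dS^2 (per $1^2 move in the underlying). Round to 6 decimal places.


Answer: Gamma = 0.044449

Derivation:
d1 = 0.3881458772; d2 = 0.0063082153
phi(d1) = 0.3699944978; exp(-qT) = 1.0000000000; exp(-rT) = 0.8922579559
Gamma = exp(-qT) * phi(d1) / (S * sigma * sqrt(T)) = 1.0000000000 * 0.3699944978 / (21.8000 * 0.2700 * 1.4142135624) = 0.044449


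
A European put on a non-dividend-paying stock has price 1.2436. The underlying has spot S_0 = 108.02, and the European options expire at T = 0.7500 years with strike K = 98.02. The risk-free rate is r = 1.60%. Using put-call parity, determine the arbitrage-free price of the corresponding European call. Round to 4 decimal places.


Put-call parity: C - P = S_0 * exp(-qT) - K * exp(-rT).
S_0 * exp(-qT) = 108.0200 * 1.00000000 = 108.02000000
K * exp(-rT) = 98.0200 * 0.98807171 = 96.85078929
C = P + S*exp(-qT) - K*exp(-rT)
C = 1.2436 + 108.02000000 - 96.85078929 = 12.4128

Answer: Call price = 12.4128


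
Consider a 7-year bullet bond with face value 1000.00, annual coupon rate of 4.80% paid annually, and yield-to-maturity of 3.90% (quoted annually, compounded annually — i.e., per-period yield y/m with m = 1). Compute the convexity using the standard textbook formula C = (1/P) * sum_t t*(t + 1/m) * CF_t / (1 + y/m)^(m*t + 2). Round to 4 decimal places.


Coupon per period c = face * coupon_rate / m = 48.000000
Periods per year m = 1; per-period yield y/m = 0.039000
Number of cashflows N = 7
Cashflows (t years, CF_t, discount factor 1/(1+y/m)^(m*t), PV):
  t = 1.0000: CF_t = 48.000000, DF = 0.962464, PV = 46.198268
  t = 2.0000: CF_t = 48.000000, DF = 0.926337, PV = 44.464165
  t = 3.0000: CF_t = 48.000000, DF = 0.891566, PV = 42.795154
  t = 4.0000: CF_t = 48.000000, DF = 0.858100, PV = 41.188791
  t = 5.0000: CF_t = 48.000000, DF = 0.825890, PV = 39.642725
  t = 6.0000: CF_t = 48.000000, DF = 0.794889, PV = 38.154692
  t = 7.0000: CF_t = 1048.000000, DF = 0.765052, PV = 801.774888
Price P = sum_t PV_t = 1054.218683
Convexity numerator sum_t t*(t + 1/m) * CF_t / (1+y/m)^(m*t + 2):
  t = 1.0000: term = 85.590308
  t = 2.0000: term = 247.132748
  t = 3.0000: term = 475.712700
  t = 4.0000: term = 763.093840
  t = 5.0000: term = 1101.675418
  t = 6.0000: term = 1484.451959
  t = 7.0000: term = 41591.959510
Convexity = (1/P) * sum = 45749.616484 / 1054.218683 = 43.396704

Answer: Convexity = 43.3967


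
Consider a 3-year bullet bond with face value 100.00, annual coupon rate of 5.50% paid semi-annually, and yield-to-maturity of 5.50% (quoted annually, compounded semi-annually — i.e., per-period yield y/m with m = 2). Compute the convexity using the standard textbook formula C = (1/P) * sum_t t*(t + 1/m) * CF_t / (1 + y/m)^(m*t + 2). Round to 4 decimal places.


Coupon per period c = face * coupon_rate / m = 2.750000
Periods per year m = 2; per-period yield y/m = 0.027500
Number of cashflows N = 6
Cashflows (t years, CF_t, discount factor 1/(1+y/m)^(m*t), PV):
  t = 0.5000: CF_t = 2.750000, DF = 0.973236, PV = 2.676399
  t = 1.0000: CF_t = 2.750000, DF = 0.947188, PV = 2.604768
  t = 1.5000: CF_t = 2.750000, DF = 0.921838, PV = 2.535054
  t = 2.0000: CF_t = 2.750000, DF = 0.897166, PV = 2.467206
  t = 2.5000: CF_t = 2.750000, DF = 0.873154, PV = 2.401173
  t = 3.0000: CF_t = 102.750000, DF = 0.849785, PV = 87.315400
Price P = sum_t PV_t = 100.000000
Convexity numerator sum_t t*(t + 1/m) * CF_t / (1+y/m)^(m*t + 2):
  t = 0.5000: term = 1.267527
  t = 1.0000: term = 3.700809
  t = 1.5000: term = 7.203520
  t = 2.0000: term = 11.684543
  t = 2.5000: term = 17.057726
  t = 3.0000: term = 868.393342
Convexity = (1/P) * sum = 909.307467 / 100.000000 = 9.093075

Answer: Convexity = 9.0931


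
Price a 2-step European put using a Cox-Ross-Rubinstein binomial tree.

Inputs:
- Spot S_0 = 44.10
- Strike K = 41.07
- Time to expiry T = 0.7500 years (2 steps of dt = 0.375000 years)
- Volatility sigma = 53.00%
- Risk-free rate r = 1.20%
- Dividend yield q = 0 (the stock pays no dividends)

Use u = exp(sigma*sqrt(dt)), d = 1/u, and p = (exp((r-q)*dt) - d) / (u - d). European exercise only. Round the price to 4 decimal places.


dt = T/N = 0.375000
u = exp(sigma*sqrt(dt)) = 1.383418; d = 1/u = 0.722847
p = (exp((r-q)*dt) - d) / (u - d) = 0.426393
Discount per step: exp(-r*dt) = 0.995510
Stock lattice S(k, i) with i counting down-moves:
  k=0: S(0,0) = 44.1000
  k=1: S(1,0) = 61.0087; S(1,1) = 31.8776
  k=2: S(2,0) = 84.4006; S(2,1) = 44.1000; S(2,2) = 23.0426
Terminal payoffs V(N, i) = max(K - S_T, 0):
  V(2,0) = 0.000000; V(2,1) = 0.000000; V(2,2) = 18.027393
Backward induction: V(k, i) = exp(-r*dt) * [p * V(k+1, i) + (1-p) * V(k+1, i+1)].
  V(1,0) = exp(-r*dt) * [p*0.000000 + (1-p)*0.000000] = 0.000000
  V(1,1) = exp(-r*dt) * [p*0.000000 + (1-p)*18.027393] = 10.294208
  V(0,0) = exp(-r*dt) * [p*0.000000 + (1-p)*10.294208] = 5.878317

Answer: Price = V(0,0) = 5.8783


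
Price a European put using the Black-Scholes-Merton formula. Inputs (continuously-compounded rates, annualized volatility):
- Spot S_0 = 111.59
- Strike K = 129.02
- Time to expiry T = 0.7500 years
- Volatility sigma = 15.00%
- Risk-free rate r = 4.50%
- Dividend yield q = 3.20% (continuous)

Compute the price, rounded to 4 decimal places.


d1 = (ln(S/K) + (r - q + 0.5*sigma^2) * T) / (sigma * sqrt(T)) = -0.97724994
d2 = d1 - sigma * sqrt(T) = -1.10715375
exp(-rT) = 0.96681318; exp(-qT) = 0.97628571
P = K * exp(-rT) * N(-d2) - S_0 * exp(-qT) * N(-d1)
N(-d1) = 0.83577728; N(-d2) = 0.86588627
P = 129.0200 * 0.96681318 * 0.86588627 - 111.5900 * 0.97628571 * 0.83577728 = 16.9564

Answer: Price = 16.9564


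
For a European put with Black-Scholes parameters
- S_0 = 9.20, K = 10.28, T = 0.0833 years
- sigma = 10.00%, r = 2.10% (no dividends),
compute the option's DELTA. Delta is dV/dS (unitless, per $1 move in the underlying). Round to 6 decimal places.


Answer: Delta = -0.999919

Derivation:
d1 = -3.7707698258; d2 = -3.7996315652
phi(d1) = 0.0003261050; exp(-qT) = 1.0000000000; exp(-rT) = 0.9982522291
N(-d1) = 0.9999186276
Delta = -exp(-qT) * N(-d1) = -1.0000000000 * 0.9999186276 = -0.999919


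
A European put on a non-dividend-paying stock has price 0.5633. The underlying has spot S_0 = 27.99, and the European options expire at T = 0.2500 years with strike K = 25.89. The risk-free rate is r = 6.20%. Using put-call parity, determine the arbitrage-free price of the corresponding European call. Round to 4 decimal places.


Answer: Call price = 3.0615

Derivation:
Put-call parity: C - P = S_0 * exp(-qT) - K * exp(-rT).
S_0 * exp(-qT) = 27.9900 * 1.00000000 = 27.99000000
K * exp(-rT) = 25.8900 * 0.98461951 = 25.49179903
C = P + S*exp(-qT) - K*exp(-rT)
C = 0.5633 + 27.99000000 - 25.49179903 = 3.0615


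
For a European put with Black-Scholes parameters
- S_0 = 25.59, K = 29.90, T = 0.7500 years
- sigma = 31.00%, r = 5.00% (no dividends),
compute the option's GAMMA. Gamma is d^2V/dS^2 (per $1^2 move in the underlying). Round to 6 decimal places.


d1 = -0.3058814027; d2 = -0.5743492778
phi(d1) = 0.3807088956; exp(-qT) = 1.0000000000; exp(-rT) = 0.9631944177
Gamma = exp(-qT) * phi(d1) / (S * sigma * sqrt(T)) = 1.0000000000 * 0.3807088956 / (25.5900 * 0.3100 * 0.8660254038) = 0.055415

Answer: Gamma = 0.055415


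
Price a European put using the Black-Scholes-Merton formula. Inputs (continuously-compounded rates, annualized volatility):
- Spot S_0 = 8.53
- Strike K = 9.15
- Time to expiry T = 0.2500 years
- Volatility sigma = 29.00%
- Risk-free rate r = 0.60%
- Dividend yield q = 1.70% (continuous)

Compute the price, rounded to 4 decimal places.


Answer: Price = 0.8937

Derivation:
d1 = (ln(S/K) + (r - q + 0.5*sigma^2) * T) / (sigma * sqrt(T)) = -0.43035874
d2 = d1 - sigma * sqrt(T) = -0.57535874
exp(-rT) = 0.99850112; exp(-qT) = 0.99575902
P = K * exp(-rT) * N(-d2) - S_0 * exp(-qT) * N(-d1)
N(-d1) = 0.66653265; N(-d2) = 0.71747565
P = 9.1500 * 0.99850112 * 0.71747565 - 8.5300 * 0.99575902 * 0.66653265 = 0.8937


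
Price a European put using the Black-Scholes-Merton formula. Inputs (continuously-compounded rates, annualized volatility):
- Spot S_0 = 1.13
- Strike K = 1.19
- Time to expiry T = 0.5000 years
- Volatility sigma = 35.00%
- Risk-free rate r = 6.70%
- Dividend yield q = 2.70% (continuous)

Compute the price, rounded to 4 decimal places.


d1 = (ln(S/K) + (r - q + 0.5*sigma^2) * T) / (sigma * sqrt(T)) = -0.00448780
d2 = d1 - sigma * sqrt(T) = -0.25197518
exp(-rT) = 0.96705491; exp(-qT) = 0.98659072
P = K * exp(-rT) * N(-d2) - S_0 * exp(-qT) * N(-d1)
N(-d1) = 0.50179037; N(-d2) = 0.59946987
P = 1.1900 * 0.96705491 * 0.59946987 - 1.1300 * 0.98659072 * 0.50179037 = 0.1304

Answer: Price = 0.1304


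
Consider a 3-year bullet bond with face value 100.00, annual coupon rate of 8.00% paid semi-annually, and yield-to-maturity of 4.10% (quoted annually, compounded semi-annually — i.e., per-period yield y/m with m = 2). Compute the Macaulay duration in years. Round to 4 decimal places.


Coupon per period c = face * coupon_rate / m = 4.000000
Periods per year m = 2; per-period yield y/m = 0.020500
Number of cashflows N = 6
Cashflows (t years, CF_t, discount factor 1/(1+y/m)^(m*t), PV):
  t = 0.5000: CF_t = 4.000000, DF = 0.979912, PV = 3.919647
  t = 1.0000: CF_t = 4.000000, DF = 0.960227, PV = 3.840909
  t = 1.5000: CF_t = 4.000000, DF = 0.940938, PV = 3.763752
  t = 2.0000: CF_t = 4.000000, DF = 0.922036, PV = 3.688145
  t = 2.5000: CF_t = 4.000000, DF = 0.903514, PV = 3.614057
  t = 3.0000: CF_t = 104.000000, DF = 0.885364, PV = 92.077874
Price P = sum_t PV_t = 110.904383
Macaulay numerator sum_t t * PV_t:
  t * PV_t at t = 0.5000: 1.959824
  t * PV_t at t = 1.0000: 3.840909
  t * PV_t at t = 1.5000: 5.645628
  t * PV_t at t = 2.0000: 7.376289
  t * PV_t at t = 2.5000: 9.035141
  t * PV_t at t = 3.0000: 276.233623
Macaulay duration D = (sum_t t * PV_t) / P = 304.091414 / 110.904383 = 2.741924

Answer: Macaulay duration = 2.7419 years


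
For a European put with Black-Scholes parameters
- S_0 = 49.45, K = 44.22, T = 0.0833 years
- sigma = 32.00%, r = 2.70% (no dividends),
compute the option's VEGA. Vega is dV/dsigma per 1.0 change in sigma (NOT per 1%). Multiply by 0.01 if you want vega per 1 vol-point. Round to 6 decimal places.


Answer: Vega = 2.506892

Derivation:
d1 = 1.2808798212; d2 = 1.1885222552
phi(d1) = 0.1756494395; exp(-qT) = 1.0000000000; exp(-rT) = 0.9977534273
Vega = S * exp(-qT) * phi(d1) * sqrt(T) = 49.4500 * 1.0000000000 * 0.1756494395 * 0.2886173938 = 2.506892


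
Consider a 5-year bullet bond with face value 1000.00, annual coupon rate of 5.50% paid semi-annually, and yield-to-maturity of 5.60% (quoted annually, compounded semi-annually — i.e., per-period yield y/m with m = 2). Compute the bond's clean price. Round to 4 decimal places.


Coupon per period c = face * coupon_rate / m = 27.500000
Periods per year m = 2; per-period yield y/m = 0.028000
Number of cashflows N = 10
Cashflows (t years, CF_t, discount factor 1/(1+y/m)^(m*t), PV):
  t = 0.5000: CF_t = 27.500000, DF = 0.972763, PV = 26.750973
  t = 1.0000: CF_t = 27.500000, DF = 0.946267, PV = 26.022347
  t = 1.5000: CF_t = 27.500000, DF = 0.920493, PV = 25.313567
  t = 2.0000: CF_t = 27.500000, DF = 0.895422, PV = 24.624093
  t = 2.5000: CF_t = 27.500000, DF = 0.871033, PV = 23.953397
  t = 3.0000: CF_t = 27.500000, DF = 0.847308, PV = 23.300970
  t = 3.5000: CF_t = 27.500000, DF = 0.824230, PV = 22.666313
  t = 4.0000: CF_t = 27.500000, DF = 0.801780, PV = 22.048943
  t = 4.5000: CF_t = 27.500000, DF = 0.779941, PV = 21.448388
  t = 5.0000: CF_t = 1027.500000, DF = 0.758698, PV = 779.562041
Price P = sum_t PV_t = 995.691033

Answer: Price = 995.6910


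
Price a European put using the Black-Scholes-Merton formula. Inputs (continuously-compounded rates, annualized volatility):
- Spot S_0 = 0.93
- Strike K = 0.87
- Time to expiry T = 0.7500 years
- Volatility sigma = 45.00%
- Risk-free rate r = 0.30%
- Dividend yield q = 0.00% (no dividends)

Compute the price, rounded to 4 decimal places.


Answer: Price = 0.1101

Derivation:
d1 = (ln(S/K) + (r - q + 0.5*sigma^2) * T) / (sigma * sqrt(T)) = 0.37175937
d2 = d1 - sigma * sqrt(T) = -0.01795207
exp(-rT) = 0.99775253; exp(-qT) = 1.00000000
P = K * exp(-rT) * N(-d2) - S_0 * exp(-qT) * N(-d1)
N(-d1) = 0.35503601; N(-d2) = 0.50716145
P = 0.8700 * 0.99775253 * 0.50716145 - 0.9300 * 1.00000000 * 0.35503601 = 0.1101


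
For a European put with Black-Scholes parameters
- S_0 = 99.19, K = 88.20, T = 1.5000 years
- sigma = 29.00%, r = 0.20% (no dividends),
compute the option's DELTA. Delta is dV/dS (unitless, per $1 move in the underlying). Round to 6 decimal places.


Answer: Delta = -0.302697

Derivation:
d1 = 0.5166600029; d2 = 0.1614839902
phi(d1) = 0.3490963528; exp(-qT) = 1.0000000000; exp(-rT) = 0.9970044955
N(-d1) = 0.3026967607
Delta = -exp(-qT) * N(-d1) = -1.0000000000 * 0.3026967607 = -0.302697


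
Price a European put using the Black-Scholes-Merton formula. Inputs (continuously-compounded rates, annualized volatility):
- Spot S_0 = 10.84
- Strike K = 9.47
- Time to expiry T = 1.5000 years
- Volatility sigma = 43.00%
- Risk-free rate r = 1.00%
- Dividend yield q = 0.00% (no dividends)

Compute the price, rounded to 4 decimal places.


Answer: Price = 1.4214

Derivation:
d1 = (ln(S/K) + (r - q + 0.5*sigma^2) * T) / (sigma * sqrt(T)) = 0.54836117
d2 = d1 - sigma * sqrt(T) = 0.02172088
exp(-rT) = 0.98511194; exp(-qT) = 1.00000000
P = K * exp(-rT) * N(-d2) - S_0 * exp(-qT) * N(-d1)
N(-d1) = 0.29172197; N(-d2) = 0.49133531
P = 9.4700 * 0.98511194 * 0.49133531 - 10.8400 * 1.00000000 * 0.29172197 = 1.4214


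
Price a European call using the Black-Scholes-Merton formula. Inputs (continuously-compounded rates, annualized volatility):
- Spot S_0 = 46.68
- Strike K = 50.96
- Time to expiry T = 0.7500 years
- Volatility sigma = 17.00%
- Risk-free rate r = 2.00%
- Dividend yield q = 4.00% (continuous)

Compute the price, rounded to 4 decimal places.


Answer: Price = 1.0054

Derivation:
d1 = (ln(S/K) + (r - q + 0.5*sigma^2) * T) / (sigma * sqrt(T)) = -0.62413401
d2 = d1 - sigma * sqrt(T) = -0.77135833
exp(-rT) = 0.98511194; exp(-qT) = 0.97044553
C = S_0 * exp(-qT) * N(d1) - K * exp(-rT) * N(d2)
N(d1) = 0.26626979; N(d2) = 0.22024728
C = 46.6800 * 0.97044553 * 0.26626979 - 50.9600 * 0.98511194 * 0.22024728 = 1.0054
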